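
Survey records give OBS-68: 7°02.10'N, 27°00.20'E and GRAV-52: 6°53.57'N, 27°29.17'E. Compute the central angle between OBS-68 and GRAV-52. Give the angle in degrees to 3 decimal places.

0.500°

OBS-68: φ = +7.03500°, λ = +27.00333°
GRAV-52: φ = +6.89283°, λ = +27.48617°
Δφ = -0.1422°,  Δλ = 0.4828°
a = sin²(Δφ/2) + cos φ₁ cos φ₂ sin²(Δλ/2) = 0.000019
c = 2·arcsin(√a) = 0.008725 rad = 0.4999°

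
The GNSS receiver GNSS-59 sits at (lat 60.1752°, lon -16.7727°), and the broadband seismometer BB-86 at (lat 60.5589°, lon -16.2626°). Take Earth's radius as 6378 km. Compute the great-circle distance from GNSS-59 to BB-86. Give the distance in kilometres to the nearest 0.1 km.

51.1 km

Δφ = 0.3837°,  Δλ = 0.5101°
a = sin²(Δφ/2) + cos φ₁ cos φ₂ sin²(Δλ/2) = 0.000016
c = 2·arcsin(√a) = 0.008014 rad = 0.4592°
d = R·c = 6378 × 0.008014 = 51.1 km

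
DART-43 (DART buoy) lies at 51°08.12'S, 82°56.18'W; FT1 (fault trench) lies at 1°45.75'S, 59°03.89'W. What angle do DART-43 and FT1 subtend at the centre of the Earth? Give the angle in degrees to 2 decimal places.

DART-43: φ = -51.13533°, λ = -82.93633°
FT1: φ = -1.76250°, λ = -59.06483°
Δφ = 49.3728°,  Δλ = 23.8715°
a = sin²(Δφ/2) + cos φ₁ cos φ₂ sin²(Δλ/2) = 0.201259
c = 2·arcsin(√a) = 0.930439 rad = 53.3102°

53.31°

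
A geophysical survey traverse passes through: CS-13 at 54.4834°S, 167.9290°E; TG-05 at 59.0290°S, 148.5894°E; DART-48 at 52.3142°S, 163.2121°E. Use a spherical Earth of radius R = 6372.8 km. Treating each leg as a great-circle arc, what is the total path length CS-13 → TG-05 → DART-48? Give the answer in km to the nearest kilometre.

CS-13→TG-05: c = 0.200409 rad, d = 1277.16 km
TG-05→DART-48: c = 0.184922 rad, d = 1178.47 km
Total = 1277.16 + 1178.47 = 2455.64 km

2456 km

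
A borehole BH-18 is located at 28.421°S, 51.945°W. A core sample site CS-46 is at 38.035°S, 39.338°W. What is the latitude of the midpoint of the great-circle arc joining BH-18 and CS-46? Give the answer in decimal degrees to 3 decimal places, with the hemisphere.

33.387°S

Bx = cos φ₂ cos Δλ = 0.768645,  By = cos φ₂ sin Δλ = 0.171911
φₘ = atan2(sin φ₁ + sin φ₂, √((cos φ₁ + Bx)² + By²)) = -33.38697°
λₘ = λ₁ + atan2(By, cos φ₁ + Bx) = -45.99016°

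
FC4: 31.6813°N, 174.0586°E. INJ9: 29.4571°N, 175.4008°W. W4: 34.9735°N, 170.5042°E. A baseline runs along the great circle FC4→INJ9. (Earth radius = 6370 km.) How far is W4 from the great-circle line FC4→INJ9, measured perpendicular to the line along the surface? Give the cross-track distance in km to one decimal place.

302.3 km

δ₁₃ = central angle FC4→W4 = 0.077372 rad  (haversine)
θ₁₃ = bearing FC4→W4 = 318.911°,  θ₁₂ = bearing FC4→INJ9 = 101.046°
dₓₜ = R·arcsin(sin δ₁₃ · sin(θ₁₃ − θ₁₂)) = 6370·arcsin(0.07729·sin(217.865°)) = -302.331 km
|dₓₜ| = 302.331 km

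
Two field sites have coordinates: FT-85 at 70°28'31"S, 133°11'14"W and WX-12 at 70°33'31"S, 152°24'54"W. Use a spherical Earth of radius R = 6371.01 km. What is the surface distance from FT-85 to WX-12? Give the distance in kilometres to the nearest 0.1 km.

710.2 km

FT-85: φ = -70.47528°, λ = -133.18722°
WX-12: φ = -70.55861°, λ = -152.41500°
Δφ = -0.0833°,  Δλ = -19.2278°
a = sin²(Δφ/2) + cos φ₁ cos φ₂ sin²(Δλ/2) = 0.003103
c = 2·arcsin(√a) = 0.111470 rad = 6.3868°
d = R·c = 6371.01 × 0.111470 = 710.2 km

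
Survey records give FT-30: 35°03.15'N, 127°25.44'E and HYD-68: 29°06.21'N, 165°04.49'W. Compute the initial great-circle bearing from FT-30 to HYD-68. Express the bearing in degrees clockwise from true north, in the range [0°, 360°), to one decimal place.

75.7°

FT-30: φ = +35.05250°, λ = +127.42400°
HYD-68: φ = +29.10350°, λ = -165.07483°
Δλ = 67.5012°
y = sin Δλ · cos φ₂ = 0.807240
x = cos φ₁ sin φ₂ − sin φ₁ cos φ₂ cos Δλ = 0.206144
θ = atan2(y, x) = 75.6746° → 75.6746° (mod 360°)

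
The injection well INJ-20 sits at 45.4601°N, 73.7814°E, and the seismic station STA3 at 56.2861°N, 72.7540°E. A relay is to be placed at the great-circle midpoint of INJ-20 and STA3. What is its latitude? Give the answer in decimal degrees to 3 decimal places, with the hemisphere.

Bx = cos φ₂ cos Δλ = 0.554957,  By = cos φ₂ sin Δλ = -0.009952
φₘ = atan2(sin φ₁ + sin φ₂, √((cos φ₁ + Bx)² + By²)) = 50.87421°
λₘ = λ₁ + atan2(By, cos φ₁ + Bx) = 73.32754°

50.874°N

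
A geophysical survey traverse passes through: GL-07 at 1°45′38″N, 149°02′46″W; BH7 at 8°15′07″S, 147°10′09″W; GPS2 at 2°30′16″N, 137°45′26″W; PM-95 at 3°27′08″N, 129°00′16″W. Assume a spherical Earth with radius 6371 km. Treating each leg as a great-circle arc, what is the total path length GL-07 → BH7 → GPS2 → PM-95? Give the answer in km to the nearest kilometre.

3698 km

GL-07: φ = +1.76056°, λ = -149.04611°
BH7: φ = -8.25194°, λ = -147.16917°
GPS2: φ = +2.50444°, λ = -137.75722°
PM-95: φ = +3.45222°, λ = -129.00444°
GL-07→BH7: c = 0.177778 rad, d = 1132.62 km
BH7→GPS2: c = 0.249160 rad, d = 1587.40 km
GPS2→PM-95: c = 0.153450 rad, d = 977.63 km
Total = 1132.62 + 1587.40 + 977.63 = 3697.66 km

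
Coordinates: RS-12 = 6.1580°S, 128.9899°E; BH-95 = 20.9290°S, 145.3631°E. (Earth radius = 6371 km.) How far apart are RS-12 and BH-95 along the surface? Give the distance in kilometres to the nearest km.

2410 km

Δφ = -14.7710°,  Δλ = 16.3732°
a = sin²(Δφ/2) + cos φ₁ cos φ₂ sin²(Δλ/2) = 0.035354
c = 2·arcsin(√a) = 0.378303 rad = 21.6752°
d = R·c = 6371 × 0.378303 = 2410.2 km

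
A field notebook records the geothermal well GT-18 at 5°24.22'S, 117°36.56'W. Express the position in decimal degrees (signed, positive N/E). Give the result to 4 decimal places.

-5.4037°, -117.6093°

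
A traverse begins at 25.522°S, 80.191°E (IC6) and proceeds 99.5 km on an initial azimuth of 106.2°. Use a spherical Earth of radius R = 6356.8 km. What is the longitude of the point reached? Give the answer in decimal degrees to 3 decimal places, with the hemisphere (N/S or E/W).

81.147°E

δ = d/R = 99.5/6356.8 = 0.015653 rad
φ₂ = arcsin(sin φ₁ cos δ + cos φ₁ sin δ cos θ)
   = arcsin(-0.43086·0.99988 + 0.90242·0.01565·-0.27899) = -25.76910°
λ₂ = λ₁ + atan2(sin θ sin δ cos φ₁, cos δ − sin φ₁ sin φ₂) = 81.14732°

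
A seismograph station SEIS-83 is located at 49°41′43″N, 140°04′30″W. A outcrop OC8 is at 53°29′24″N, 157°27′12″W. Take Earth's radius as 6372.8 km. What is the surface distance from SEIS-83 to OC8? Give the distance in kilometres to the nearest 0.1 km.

SEIS-83: φ = +49.69528°, λ = -140.07500°
OC8: φ = +53.49000°, λ = -157.45333°
Δφ = 3.7947°,  Δλ = -17.3783°
a = sin²(Δφ/2) + cos φ₁ cos φ₂ sin²(Δλ/2) = 0.009880
c = 2·arcsin(√a) = 0.199124 rad = 11.4089°
d = R·c = 6372.8 × 0.199124 = 1269.0 km

1269.0 km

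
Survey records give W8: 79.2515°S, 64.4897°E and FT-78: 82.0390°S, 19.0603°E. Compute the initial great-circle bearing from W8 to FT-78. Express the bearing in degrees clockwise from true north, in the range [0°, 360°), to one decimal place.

Δλ = -45.4294°
y = sin Δλ · cos φ₂ = -0.098665
x = cos φ₁ sin φ₂ − sin φ₁ cos φ₂ cos Δλ = -0.089209
θ = atan2(y, x) = -132.1188° → 227.8812° (mod 360°)

227.9°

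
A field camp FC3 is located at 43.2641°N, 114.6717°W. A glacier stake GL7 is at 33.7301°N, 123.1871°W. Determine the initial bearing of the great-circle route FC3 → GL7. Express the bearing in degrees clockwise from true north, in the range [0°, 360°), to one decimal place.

217.7°

Δλ = -8.5154°
y = sin Δλ · cos φ₂ = -0.123149
x = cos φ₁ sin φ₂ − sin φ₁ cos φ₂ cos Δλ = -0.159349
θ = atan2(y, x) = -142.3024° → 217.6976° (mod 360°)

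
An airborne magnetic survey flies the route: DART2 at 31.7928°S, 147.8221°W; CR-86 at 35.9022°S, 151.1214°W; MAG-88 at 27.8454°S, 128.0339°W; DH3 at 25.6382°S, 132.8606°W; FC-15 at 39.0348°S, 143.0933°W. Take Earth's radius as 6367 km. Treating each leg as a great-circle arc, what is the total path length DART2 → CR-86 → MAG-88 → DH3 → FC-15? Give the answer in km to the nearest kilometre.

DART2→CR-86: c = 0.086191 rad, d = 548.78 km
CR-86→MAG-88: c = 0.368788 rad, d = 2348.08 km
MAG-88→DH3: c = 0.084510 rad, d = 538.07 km
DH3→FC-15: c = 0.277836 rad, d = 1768.98 km
Total = 548.78 + 2348.08 + 538.07 + 1768.98 = 5203.91 km

5204 km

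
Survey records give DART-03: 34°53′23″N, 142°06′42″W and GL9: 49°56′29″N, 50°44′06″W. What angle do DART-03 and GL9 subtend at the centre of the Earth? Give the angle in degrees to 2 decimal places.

64.84°

DART-03: φ = +34.88972°, λ = -142.11167°
GL9: φ = +49.94139°, λ = -50.73500°
Δφ = 15.0517°,  Δλ = 91.3767°
a = sin²(Δφ/2) + cos φ₁ cos φ₂ sin²(Δλ/2) = 0.287441
c = 2·arcsin(√a) = 1.131705 rad = 64.8419°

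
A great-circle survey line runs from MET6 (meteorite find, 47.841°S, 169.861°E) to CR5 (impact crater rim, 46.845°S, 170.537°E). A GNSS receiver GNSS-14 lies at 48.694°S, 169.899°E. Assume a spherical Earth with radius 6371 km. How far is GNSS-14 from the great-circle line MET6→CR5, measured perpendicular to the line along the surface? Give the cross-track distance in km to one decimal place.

δ₁₃ = central angle MET6→GNSS-14 = 0.014894 rad  (haversine)
θ₁₃ = bearing MET6→GNSS-14 = 178.316°,  θ₁₂ = bearing MET6→CR5 = 24.947°
dₓₜ = R·arcsin(sin δ₁₃ · sin(θ₁₃ − θ₁₂)) = 6371·arcsin(0.01489·sin(153.369°)) = 42.533 km
|dₓₜ| = 42.533 km

42.5 km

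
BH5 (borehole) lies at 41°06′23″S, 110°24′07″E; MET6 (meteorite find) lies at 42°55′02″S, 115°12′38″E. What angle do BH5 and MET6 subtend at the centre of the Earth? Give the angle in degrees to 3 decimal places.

4.005°

BH5: φ = -41.10639°, λ = +110.40194°
MET6: φ = -42.91722°, λ = +115.21056°
Δφ = -1.8108°,  Δλ = 4.8086°
a = sin²(Δφ/2) + cos φ₁ cos φ₂ sin²(Δλ/2) = 0.001221
c = 2·arcsin(√a) = 0.069894 rad = 4.0047°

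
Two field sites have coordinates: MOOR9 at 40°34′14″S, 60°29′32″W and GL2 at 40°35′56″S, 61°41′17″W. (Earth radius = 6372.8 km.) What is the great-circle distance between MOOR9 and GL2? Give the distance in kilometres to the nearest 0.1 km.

MOOR9: φ = -40.57056°, λ = -60.49222°
GL2: φ = -40.59889°, λ = -61.68806°
Δφ = -0.0283°,  Δλ = -1.1958°
a = sin²(Δφ/2) + cos φ₁ cos φ₂ sin²(Δλ/2) = 0.000063
c = 2·arcsin(√a) = 0.015858 rad = 0.9086°
d = R·c = 6372.8 × 0.015858 = 101.1 km

101.1 km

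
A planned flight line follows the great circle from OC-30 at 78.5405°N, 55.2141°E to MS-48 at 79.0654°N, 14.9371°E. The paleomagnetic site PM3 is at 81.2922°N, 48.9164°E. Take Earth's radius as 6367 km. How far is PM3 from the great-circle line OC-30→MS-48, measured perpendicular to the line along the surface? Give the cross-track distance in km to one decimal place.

243.6 km

δ₁₃ = central angle OC-30→PM3 = 0.051669 rad  (haversine)
θ₁₃ = bearing OC-30→PM3 = 341.243°,  θ₁₂ = bearing OC-30→MS-48 = 293.466°
dₓₜ = R·arcsin(sin δ₁₃ · sin(θ₁₃ − θ₁₂)) = 6367·arcsin(0.05165·sin(47.777°)) = 243.570 km
|dₓₜ| = 243.570 km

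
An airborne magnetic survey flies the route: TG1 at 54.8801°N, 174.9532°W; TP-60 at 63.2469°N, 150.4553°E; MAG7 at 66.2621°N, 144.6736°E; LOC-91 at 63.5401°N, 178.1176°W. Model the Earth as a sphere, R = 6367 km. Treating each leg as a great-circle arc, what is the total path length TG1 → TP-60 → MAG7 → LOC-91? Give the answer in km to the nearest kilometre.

4334 km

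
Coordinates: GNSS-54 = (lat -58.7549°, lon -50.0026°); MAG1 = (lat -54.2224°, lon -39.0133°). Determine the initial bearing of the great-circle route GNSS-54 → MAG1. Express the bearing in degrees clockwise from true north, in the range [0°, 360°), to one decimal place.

Δλ = 10.9893°
y = sin Δλ · cos φ₂ = 0.111447
x = cos φ₁ sin φ₂ − sin φ₁ cos φ₂ cos Δλ = 0.069859
θ = atan2(y, x) = 57.9192° → 57.9192° (mod 360°)

57.9°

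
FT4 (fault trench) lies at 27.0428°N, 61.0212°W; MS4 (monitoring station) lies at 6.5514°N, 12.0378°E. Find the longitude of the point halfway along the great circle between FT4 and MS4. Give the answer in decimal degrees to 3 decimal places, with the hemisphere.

22.177°W

Bx = cos φ₂ cos Δλ = 0.289484,  By = cos φ₂ sin Δλ = 0.950359
φₘ = atan2(sin φ₁ + sin φ₂, √((cos φ₁ + Bx)² + By²)) = 20.57385°
λₘ = λ₁ + atan2(By, cos φ₁ + Bx) = -22.17721°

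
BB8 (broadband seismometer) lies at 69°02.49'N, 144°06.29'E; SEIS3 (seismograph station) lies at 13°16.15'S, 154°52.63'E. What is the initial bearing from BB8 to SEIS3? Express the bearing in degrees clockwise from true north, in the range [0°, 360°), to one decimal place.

BB8: φ = +69.04150°, λ = +144.10483°
SEIS3: φ = -13.26917°, λ = +154.87717°
Δλ = 10.7723°
y = sin Δλ · cos φ₂ = 0.181917
x = cos φ₁ sin φ₂ − sin φ₁ cos φ₂ cos Δλ = -0.974991
θ = atan2(y, x) = 169.4311° → 169.4311° (mod 360°)

169.4°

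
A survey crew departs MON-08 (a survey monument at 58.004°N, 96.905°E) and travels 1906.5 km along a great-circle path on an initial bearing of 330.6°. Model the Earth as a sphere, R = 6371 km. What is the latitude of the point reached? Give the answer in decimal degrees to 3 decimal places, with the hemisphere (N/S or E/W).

δ = d/R = 1906.5/6371 = 0.299247 rad
φ₂ = arcsin(sin φ₁ cos δ + cos φ₁ sin δ cos θ)
   = arcsin(0.84809·0.95556 + 0.52986·0.29480·0.87121) = 71.17018°
λ₂ = λ₁ + atan2(sin θ sin δ cos φ₁, cos δ − sin φ₁ sin φ₂) = 70.26517°

71.170°N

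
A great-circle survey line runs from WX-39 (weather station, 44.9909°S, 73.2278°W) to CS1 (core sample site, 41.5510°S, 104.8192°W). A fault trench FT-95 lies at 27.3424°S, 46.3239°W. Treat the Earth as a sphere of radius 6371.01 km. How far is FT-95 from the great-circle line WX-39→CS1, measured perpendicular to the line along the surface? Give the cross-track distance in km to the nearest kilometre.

δ₁₃ = central angle WX-39→FT-95 = 0.484428 rad  (haversine)
θ₁₃ = bearing WX-39→FT-95 = 59.665°,  θ₁₂ = bearing WX-39→CS1 = 267.312°
dₓₜ = R·arcsin(sin δ₁₃ · sin(θ₁₃ − θ₁₂)) = 6371.01·arcsin(0.46570·sin(-207.647°)) = 1387.694 km
|dₓₜ| = 1387.694 km

1388 km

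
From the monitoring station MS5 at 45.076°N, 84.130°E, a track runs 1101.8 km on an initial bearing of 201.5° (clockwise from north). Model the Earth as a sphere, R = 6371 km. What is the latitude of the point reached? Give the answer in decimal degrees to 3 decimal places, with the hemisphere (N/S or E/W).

35.762°N

δ = d/R = 1101.8/6371 = 0.172940 rad
φ₂ = arcsin(sin φ₁ cos δ + cos φ₁ sin δ cos θ)
   = arcsin(0.70804·0.98508 + 0.70617·0.17208·-0.93042) = 35.76209°
λ₂ = λ₁ + atan2(sin θ sin δ cos φ₁, cos δ − sin φ₁ sin φ₂) = 79.67239°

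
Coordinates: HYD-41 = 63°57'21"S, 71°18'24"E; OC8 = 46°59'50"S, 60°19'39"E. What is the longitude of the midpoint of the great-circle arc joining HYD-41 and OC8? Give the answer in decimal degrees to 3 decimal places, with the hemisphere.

64.624°E

HYD-41: φ = -63.95583°, λ = +71.30667°
OC8: φ = -46.99722°, λ = +60.32750°
Bx = cos φ₂ cos Δλ = 0.669550,  By = cos φ₂ sin Δλ = -0.129895
φₘ = atan2(sin φ₁ + sin φ₂, √((cos φ₁ + Bx)² + By²)) = -55.59362°
λₘ = λ₁ + atan2(By, cos φ₁ + Bx) = 64.62387°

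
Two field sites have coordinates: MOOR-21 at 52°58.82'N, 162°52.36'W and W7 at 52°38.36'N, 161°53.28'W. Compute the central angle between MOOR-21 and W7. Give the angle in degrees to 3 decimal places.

0.686°

MOOR-21: φ = +52.98033°, λ = -162.87267°
W7: φ = +52.63933°, λ = -161.88800°
Δφ = -0.3410°,  Δλ = 0.9847°
a = sin²(Δφ/2) + cos φ₁ cos φ₂ sin²(Δλ/2) = 0.000036
c = 2·arcsin(√a) = 0.011972 rad = 0.6859°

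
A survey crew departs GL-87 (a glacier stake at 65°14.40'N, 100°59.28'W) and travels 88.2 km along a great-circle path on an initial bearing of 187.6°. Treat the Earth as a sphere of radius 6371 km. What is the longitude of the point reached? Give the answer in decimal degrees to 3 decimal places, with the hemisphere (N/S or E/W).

101.231°W

GL-87: φ = +65.24000°, λ = -100.98800°
δ = d/R = 88.2/6371 = 0.013844 rad
φ₂ = arcsin(sin φ₁ cos δ + cos φ₁ sin δ cos θ)
   = arcsin(0.90807·0.99990 + 0.41882·0.01384·-0.99122) = 64.45356°
λ₂ = λ₁ + atan2(sin θ sin δ cos φ₁, cos δ − sin φ₁ sin φ₂) = -101.23126°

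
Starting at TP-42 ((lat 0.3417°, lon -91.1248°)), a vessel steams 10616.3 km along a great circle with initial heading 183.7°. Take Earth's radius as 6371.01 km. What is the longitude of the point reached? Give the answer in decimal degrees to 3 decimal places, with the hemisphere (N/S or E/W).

δ = d/R = 10616.3/6371.01 = 1.666345 rad
φ₂ = arcsin(sin φ₁ cos δ + cos φ₁ sin δ cos θ)
   = arcsin(0.00596·-0.09540 + 0.99998·0.99544·-0.99792) = -83.67612°
λ₂ = λ₁ + atan2(sin θ sin δ cos φ₁, cos δ − sin φ₁ sin φ₂) = 124.55067°

124.551°E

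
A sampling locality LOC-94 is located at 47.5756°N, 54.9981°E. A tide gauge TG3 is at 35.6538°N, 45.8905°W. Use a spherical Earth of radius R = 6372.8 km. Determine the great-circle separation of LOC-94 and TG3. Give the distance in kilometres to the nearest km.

7889 km

Δφ = -11.9218°,  Δλ = -100.8886°
a = sin²(Δφ/2) + cos φ₁ cos φ₂ sin²(Δλ/2) = 0.336640
c = 2·arcsin(√a) = 1.237965 rad = 70.9302°
d = R·c = 6372.8 × 1.237965 = 7889.3 km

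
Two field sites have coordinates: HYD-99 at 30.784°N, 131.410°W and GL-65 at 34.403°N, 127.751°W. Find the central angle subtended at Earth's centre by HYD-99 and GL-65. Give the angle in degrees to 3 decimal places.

Δφ = 3.6190°,  Δλ = 3.6590°
a = sin²(Δφ/2) + cos φ₁ cos φ₂ sin²(Δλ/2) = 0.001720
c = 2·arcsin(√a) = 0.082958 rad = 4.7532°

4.753°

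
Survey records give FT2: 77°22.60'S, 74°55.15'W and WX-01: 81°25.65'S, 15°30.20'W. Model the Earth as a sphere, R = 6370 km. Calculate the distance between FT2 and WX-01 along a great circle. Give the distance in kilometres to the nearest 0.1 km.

1227.2 km

FT2: φ = -77.37667°, λ = -74.91917°
WX-01: φ = -81.42750°, λ = -15.50333°
Δφ = -4.0508°,  Δλ = 59.4158°
a = sin²(Δφ/2) + cos φ₁ cos φ₂ sin²(Δλ/2) = 0.009250
c = 2·arcsin(√a) = 0.192648 rad = 11.0379°
d = R·c = 6370 × 0.192648 = 1227.2 km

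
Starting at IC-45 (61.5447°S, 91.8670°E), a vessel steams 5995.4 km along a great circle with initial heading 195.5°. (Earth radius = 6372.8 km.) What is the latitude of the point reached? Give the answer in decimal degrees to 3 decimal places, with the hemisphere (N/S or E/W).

δ = d/R = 5995.4/6372.8 = 0.940780 rad
φ₂ = arcsin(sin φ₁ cos δ + cos φ₁ sin δ cos θ)
   = arcsin(-0.87919·0.58916 + 0.47647·0.80802·-0.96363) = -62.74509°
λ₂ = λ₁ + atan2(sin θ sin δ cos φ₁, cos δ − sin φ₁ sin φ₂) = -59.99989°

62.745°S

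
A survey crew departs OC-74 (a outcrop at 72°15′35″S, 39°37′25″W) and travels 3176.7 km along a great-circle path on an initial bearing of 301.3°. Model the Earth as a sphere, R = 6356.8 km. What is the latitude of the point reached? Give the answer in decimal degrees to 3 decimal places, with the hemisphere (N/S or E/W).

49.475°S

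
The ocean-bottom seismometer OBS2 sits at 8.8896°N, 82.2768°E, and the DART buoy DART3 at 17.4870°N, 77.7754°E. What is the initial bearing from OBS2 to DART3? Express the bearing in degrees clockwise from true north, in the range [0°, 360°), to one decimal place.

Δλ = -4.5014°
y = sin Δλ · cos φ₂ = -0.074856
x = cos φ₁ sin φ₂ − sin φ₁ cos φ₂ cos Δλ = 0.149945
θ = atan2(y, x) = -26.5295° → 333.4705° (mod 360°)

333.5°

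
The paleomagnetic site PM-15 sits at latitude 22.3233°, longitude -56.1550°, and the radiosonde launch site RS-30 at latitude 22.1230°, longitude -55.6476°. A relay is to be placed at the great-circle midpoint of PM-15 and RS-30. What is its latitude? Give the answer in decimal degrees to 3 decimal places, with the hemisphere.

Bx = cos φ₂ cos Δλ = 0.926341,  By = cos φ₂ sin Δλ = 0.008204
φₘ = atan2(sin φ₁ + sin φ₂, √((cos φ₁ + Bx)² + By²)) = 22.22335°
λₘ = λ₁ + atan2(By, cos φ₁ + Bx) = -55.90112°

22.223°N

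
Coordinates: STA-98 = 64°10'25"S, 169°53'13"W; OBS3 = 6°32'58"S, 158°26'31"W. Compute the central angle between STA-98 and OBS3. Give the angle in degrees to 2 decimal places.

STA-98: φ = -64.17361°, λ = -169.88694°
OBS3: φ = -6.54944°, λ = -158.44194°
Δφ = 57.6242°,  Δλ = 11.4450°
a = sin²(Δφ/2) + cos φ₁ cos φ₂ sin²(Δλ/2) = 0.236568
c = 2·arcsin(√a) = 1.015889 rad = 58.2061°

58.21°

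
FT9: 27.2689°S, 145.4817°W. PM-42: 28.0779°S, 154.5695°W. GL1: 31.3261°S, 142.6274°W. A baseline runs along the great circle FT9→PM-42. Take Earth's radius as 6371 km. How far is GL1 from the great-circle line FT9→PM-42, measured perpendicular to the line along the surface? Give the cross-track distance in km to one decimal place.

δ₁₃ = central angle FT9→GL1 = 0.083067 rad  (haversine)
θ₁₃ = bearing FT9→GL1 = 149.158°,  θ₁₂ = bearing FT9→PM-42 = 262.158°
dₓₜ = R·arcsin(sin δ₁₃ · sin(θ₁₃ − θ₁₂)) = 6371·arcsin(0.08297·sin(-113.000°)) = -487.062 km
|dₓₜ| = 487.062 km

487.1 km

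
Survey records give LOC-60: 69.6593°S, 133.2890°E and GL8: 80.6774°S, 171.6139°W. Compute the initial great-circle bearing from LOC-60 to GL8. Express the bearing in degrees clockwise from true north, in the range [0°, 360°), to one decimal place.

152.6°

Δλ = 55.0971°
y = sin Δλ · cos φ₂ = 0.132854
x = cos φ₁ sin φ₂ − sin φ₁ cos φ₂ cos Δλ = -0.256100
θ = atan2(y, x) = 152.5816° → 152.5816° (mod 360°)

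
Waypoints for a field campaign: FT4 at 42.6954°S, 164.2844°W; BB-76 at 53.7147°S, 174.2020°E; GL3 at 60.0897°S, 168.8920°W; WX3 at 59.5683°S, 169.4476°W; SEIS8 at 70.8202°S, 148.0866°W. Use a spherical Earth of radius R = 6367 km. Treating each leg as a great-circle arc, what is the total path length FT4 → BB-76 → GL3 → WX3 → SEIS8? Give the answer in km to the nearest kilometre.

4883 km

FT4→BB-76: c = 0.313502 rad, d = 1996.07 km
BB-76→GL3: c = 0.194920 rad, d = 1241.06 km
GL3→WX3: c = 0.010323 rad, d = 65.73 km
WX3→SEIS8: c = 0.248236 rad, d = 1580.52 km
Total = 1996.07 + 1241.06 + 65.73 + 1580.52 = 4883.37 km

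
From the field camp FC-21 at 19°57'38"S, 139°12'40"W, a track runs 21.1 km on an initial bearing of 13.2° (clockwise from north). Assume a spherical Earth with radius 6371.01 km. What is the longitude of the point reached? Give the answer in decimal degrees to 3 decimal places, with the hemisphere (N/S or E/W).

FC-21: φ = -19.96056°, λ = -139.21111°
δ = d/R = 21.1/6371.01 = 0.003312 rad
φ₂ = arcsin(sin φ₁ cos δ + cos φ₁ sin δ cos θ)
   = arcsin(-0.34137·0.99999 + 0.93993·0.00331·0.97358) = -19.77581°
λ₂ = λ₁ + atan2(sin θ sin δ cos φ₁, cos δ − sin φ₁ sin φ₂) = -139.16506°

139.165°W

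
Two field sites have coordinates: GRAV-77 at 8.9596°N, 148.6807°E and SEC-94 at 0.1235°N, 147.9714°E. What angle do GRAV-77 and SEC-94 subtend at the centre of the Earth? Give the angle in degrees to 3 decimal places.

Δφ = -8.8361°,  Δλ = -0.7093°
a = sin²(Δφ/2) + cos φ₁ cos φ₂ sin²(Δλ/2) = 0.005972
c = 2·arcsin(√a) = 0.154711 rad = 8.8643°

8.864°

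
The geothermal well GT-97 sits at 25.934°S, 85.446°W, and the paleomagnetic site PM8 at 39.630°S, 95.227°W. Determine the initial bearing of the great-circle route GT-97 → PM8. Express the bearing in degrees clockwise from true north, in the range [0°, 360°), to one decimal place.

208.4°

Δλ = -9.7810°
y = sin Δλ · cos φ₂ = -0.130840
x = cos φ₁ sin φ₂ − sin φ₁ cos φ₂ cos Δλ = -0.241666
θ = atan2(y, x) = -151.5685° → 208.4315° (mod 360°)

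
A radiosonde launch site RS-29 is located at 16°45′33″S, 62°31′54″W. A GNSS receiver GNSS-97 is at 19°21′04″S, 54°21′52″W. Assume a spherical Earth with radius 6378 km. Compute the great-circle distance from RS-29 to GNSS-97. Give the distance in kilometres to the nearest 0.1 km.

911.1 km

RS-29: φ = -16.75917°, λ = -62.53167°
GNSS-97: φ = -19.35111°, λ = -54.36444°
Δφ = -2.5919°,  Δλ = 8.1672°
a = sin²(Δφ/2) + cos φ₁ cos φ₂ sin²(Δλ/2) = 0.005093
c = 2·arcsin(√a) = 0.142852 rad = 8.1848°
d = R·c = 6378 × 0.142852 = 911.1 km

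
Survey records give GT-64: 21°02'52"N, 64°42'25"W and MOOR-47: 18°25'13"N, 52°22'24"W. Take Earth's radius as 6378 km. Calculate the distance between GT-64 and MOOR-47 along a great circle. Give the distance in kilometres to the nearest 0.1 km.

GT-64: φ = +21.04778°, λ = -64.70694°
MOOR-47: φ = +18.42028°, λ = -52.37333°
Δφ = -2.6275°,  Δλ = 12.3336°
a = sin²(Δφ/2) + cos φ₁ cos φ₂ sin²(Δλ/2) = 0.010744
c = 2·arcsin(√a) = 0.207677 rad = 11.8990°
d = R·c = 6378 × 0.207677 = 1324.6 km

1324.6 km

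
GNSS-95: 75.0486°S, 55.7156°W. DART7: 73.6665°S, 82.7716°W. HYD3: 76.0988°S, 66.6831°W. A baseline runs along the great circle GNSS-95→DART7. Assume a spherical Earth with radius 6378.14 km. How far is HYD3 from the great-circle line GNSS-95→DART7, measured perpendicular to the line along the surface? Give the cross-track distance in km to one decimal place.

131.0 km

δ₁₃ = central angle GNSS-95→HYD3 = 0.050998 rad  (haversine)
θ₁₃ = bearing GNSS-95→HYD3 = 243.722°,  θ₁₂ = bearing GNSS-95→DART7 = 267.487°
dₓₜ = R·arcsin(sin δ₁₃ · sin(θ₁₃ − θ₁₂)) = 6378.14·arcsin(0.05098·sin(-23.764°)) = -131.028 km
|dₓₜ| = 131.028 km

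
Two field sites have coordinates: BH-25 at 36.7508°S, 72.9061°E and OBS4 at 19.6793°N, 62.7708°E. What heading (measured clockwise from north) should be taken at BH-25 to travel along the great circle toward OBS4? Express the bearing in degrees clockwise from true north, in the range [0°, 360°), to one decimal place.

348.6°

Δλ = -10.1353°
y = sin Δλ · cos φ₂ = -0.165695
x = cos φ₁ sin φ₂ − sin φ₁ cos φ₂ cos Δλ = 0.824420
θ = atan2(y, x) = -11.3641° → 348.6359° (mod 360°)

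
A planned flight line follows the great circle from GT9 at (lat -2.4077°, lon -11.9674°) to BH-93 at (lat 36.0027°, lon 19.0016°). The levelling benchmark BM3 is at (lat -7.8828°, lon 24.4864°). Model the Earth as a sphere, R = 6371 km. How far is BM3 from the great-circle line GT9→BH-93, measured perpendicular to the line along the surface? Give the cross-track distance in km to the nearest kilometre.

δ₁₃ = central angle GT9→BM3 = 0.640505 rad  (haversine)
θ₁₃ = bearing GT9→BM3 = 99.979°,  θ₁₂ = bearing GT9→BH-93 = 34.031°
dₓₜ = R·arcsin(sin δ₁₃ · sin(θ₁₃ − θ₁₂)) = 6371·arcsin(0.59760·sin(65.948°)) = 3677.597 km
|dₓₜ| = 3677.597 km

3678 km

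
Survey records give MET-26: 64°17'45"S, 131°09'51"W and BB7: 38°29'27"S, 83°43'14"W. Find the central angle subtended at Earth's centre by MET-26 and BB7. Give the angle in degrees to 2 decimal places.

37.78°

MET-26: φ = -64.29583°, λ = -131.16417°
BB7: φ = -38.49083°, λ = -83.72056°
Δφ = 25.8050°,  Δλ = 47.4436°
a = sin²(Δφ/2) + cos φ₁ cos φ₂ sin²(Δλ/2) = 0.104802
c = 2·arcsin(√a) = 0.659340 rad = 37.7774°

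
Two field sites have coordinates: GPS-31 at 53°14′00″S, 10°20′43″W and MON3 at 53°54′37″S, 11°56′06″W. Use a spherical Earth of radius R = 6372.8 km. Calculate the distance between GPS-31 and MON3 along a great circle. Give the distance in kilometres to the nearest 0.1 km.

129.2 km

GPS-31: φ = -53.23333°, λ = -10.34528°
MON3: φ = -53.91028°, λ = -11.93500°
Δφ = -0.6769°,  Δλ = -1.5897°
a = sin²(Δφ/2) + cos φ₁ cos φ₂ sin²(Δλ/2) = 0.000103
c = 2·arcsin(√a) = 0.020274 rad = 1.1616°
d = R·c = 6372.8 × 0.020274 = 129.2 km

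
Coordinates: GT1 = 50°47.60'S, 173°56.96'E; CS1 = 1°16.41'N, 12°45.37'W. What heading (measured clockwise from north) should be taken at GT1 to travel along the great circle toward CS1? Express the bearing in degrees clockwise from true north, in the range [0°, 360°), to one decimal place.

GT1: φ = -50.79333°, λ = +173.94933°
CS1: φ = +1.27350°, λ = -12.75617°
Δλ = 173.2945°
y = sin Δλ · cos φ₂ = 0.116737
x = cos φ₁ sin φ₂ − sin φ₁ cos φ₂ cos Δλ = -0.755331
θ = atan2(y, x) = 171.2144° → 171.2144° (mod 360°)

171.2°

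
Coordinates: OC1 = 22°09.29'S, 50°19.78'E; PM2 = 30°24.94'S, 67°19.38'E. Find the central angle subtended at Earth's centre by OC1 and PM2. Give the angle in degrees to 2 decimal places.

OC1: φ = -22.15483°, λ = +50.32967°
PM2: φ = -30.41567°, λ = +67.32300°
Δφ = -8.2608°,  Δλ = 16.9933°
a = sin²(Δφ/2) + cos φ₁ cos φ₂ sin²(Δλ/2) = 0.022624
c = 2·arcsin(√a) = 0.301972 rad = 17.3017°

17.30°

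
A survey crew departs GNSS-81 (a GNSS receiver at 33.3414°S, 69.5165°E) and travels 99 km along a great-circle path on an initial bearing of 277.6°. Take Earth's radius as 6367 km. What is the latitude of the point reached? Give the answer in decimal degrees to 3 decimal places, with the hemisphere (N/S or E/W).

33.219°S

δ = d/R = 99/6367 = 0.015549 rad
φ₂ = arcsin(sin φ₁ cos δ + cos φ₁ sin δ cos θ)
   = arcsin(-0.54963·0.99988 + 0.83541·0.01555·0.13226) = -33.21911°
λ₂ = λ₁ + atan2(sin θ sin δ cos φ₁, cos δ − sin φ₁ sin φ₂) = 68.46092°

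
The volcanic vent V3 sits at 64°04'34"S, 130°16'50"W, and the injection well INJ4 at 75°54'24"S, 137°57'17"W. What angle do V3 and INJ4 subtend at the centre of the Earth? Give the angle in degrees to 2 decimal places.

V3: φ = -64.07611°, λ = -130.28056°
INJ4: φ = -75.90667°, λ = -137.95472°
Δφ = -11.8306°,  Δλ = -7.6742°
a = sin²(Δφ/2) + cos φ₁ cos φ₂ sin²(Δλ/2) = 0.011098
c = 2·arcsin(√a) = 0.211082 rad = 12.0941°

12.09°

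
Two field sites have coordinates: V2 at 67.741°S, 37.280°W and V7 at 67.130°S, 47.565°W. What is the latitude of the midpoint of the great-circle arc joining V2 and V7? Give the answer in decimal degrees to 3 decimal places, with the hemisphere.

67.517°S

Bx = cos φ₂ cos Δλ = 0.382397,  By = cos φ₂ sin Δλ = -0.069390
φₘ = atan2(sin φ₁ + sin φ₂, √((cos φ₁ + Bx)² + By²)) = -67.51726°
λₘ = λ₁ + atan2(By, cos φ₁ + Bx) = -42.48867°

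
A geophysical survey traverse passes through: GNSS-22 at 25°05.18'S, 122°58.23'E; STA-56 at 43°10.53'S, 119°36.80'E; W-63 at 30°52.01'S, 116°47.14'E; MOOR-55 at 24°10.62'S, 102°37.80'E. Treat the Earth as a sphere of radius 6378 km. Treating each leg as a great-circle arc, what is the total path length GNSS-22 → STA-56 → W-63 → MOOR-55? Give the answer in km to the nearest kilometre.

GNSS-22: φ = -25.08633°, λ = +122.97050°
STA-56: φ = -43.17550°, λ = +119.61333°
W-63: φ = -30.86683°, λ = +116.78567°
MOOR-55: φ = -24.17700°, λ = +102.63000°
GNSS-22→STA-56: c = 0.319346 rad, d = 2036.79 km
STA-56→W-63: c = 0.218373 rad, d = 1392.78 km
W-63→MOOR-55: c = 0.247967 rad, d = 1581.54 km
Total = 2036.79 + 1392.78 + 1581.54 = 5011.11 km

5011 km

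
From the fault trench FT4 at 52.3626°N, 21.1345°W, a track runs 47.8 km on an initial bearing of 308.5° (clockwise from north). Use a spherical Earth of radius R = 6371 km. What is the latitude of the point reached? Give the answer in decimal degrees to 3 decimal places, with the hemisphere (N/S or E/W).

δ = d/R = 47.8/6371 = 0.007503 rad
φ₂ = arcsin(sin φ₁ cos δ + cos φ₁ sin δ cos θ)
   = arcsin(0.79189·0.99997 + 0.61066·0.00750·0.62251) = 52.62891°
λ₂ = λ₁ + atan2(sin θ sin δ cos φ₁, cos δ − sin φ₁ sin φ₂) = -21.68877°

52.629°N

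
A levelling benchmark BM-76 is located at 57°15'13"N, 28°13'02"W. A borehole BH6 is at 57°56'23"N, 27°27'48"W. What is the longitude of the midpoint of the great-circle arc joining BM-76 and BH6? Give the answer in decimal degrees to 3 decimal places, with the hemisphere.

BM-76: φ = +57.25361°, λ = -28.21722°
BH6: φ = +57.93972°, λ = -27.46333°
Bx = cos φ₂ cos Δλ = 0.530765,  By = cos φ₂ sin Δλ = 0.006984
φₘ = atan2(sin φ₁ + sin φ₂, √((cos φ₁ + Bx)² + By²)) = 57.59723°
λₘ = λ₁ + atan2(By, cos φ₁ + Bx) = -27.84383°

27.844°W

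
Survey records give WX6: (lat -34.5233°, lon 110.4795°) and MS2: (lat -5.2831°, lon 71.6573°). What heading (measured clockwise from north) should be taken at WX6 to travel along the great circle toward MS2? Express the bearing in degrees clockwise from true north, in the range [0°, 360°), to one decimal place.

300.2°

Δλ = -38.8222°
y = sin Δλ · cos φ₂ = -0.624243
x = cos φ₁ sin φ₂ − sin φ₁ cos φ₂ cos Δλ = 0.363808
θ = atan2(y, x) = -59.7664° → 300.2336° (mod 360°)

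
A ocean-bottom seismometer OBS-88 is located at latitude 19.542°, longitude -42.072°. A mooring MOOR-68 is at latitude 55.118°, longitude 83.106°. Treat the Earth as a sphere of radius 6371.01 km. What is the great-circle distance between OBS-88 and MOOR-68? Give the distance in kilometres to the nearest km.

10238 km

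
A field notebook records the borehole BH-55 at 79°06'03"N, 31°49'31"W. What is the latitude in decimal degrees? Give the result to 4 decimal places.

79° + 6′/60 + 3″/3600 = 79 + 0.10000 + 0.00083 = 79.1008°

79.1008°N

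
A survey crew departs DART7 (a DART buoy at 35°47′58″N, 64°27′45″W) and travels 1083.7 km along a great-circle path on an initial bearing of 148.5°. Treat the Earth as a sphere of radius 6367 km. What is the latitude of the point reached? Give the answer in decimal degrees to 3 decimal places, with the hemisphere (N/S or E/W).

DART7: φ = +35.79944°, λ = -64.46250°
δ = d/R = 1083.7/6367 = 0.170206 rad
φ₂ = arcsin(sin φ₁ cos δ + cos φ₁ sin δ cos θ)
   = arcsin(0.58495·0.98555 + 0.81107·0.16939·-0.85264) = 27.34575°
λ₂ = λ₁ + atan2(sin θ sin δ cos φ₁, cos δ − sin φ₁ sin φ₂) = -58.74418°

27.346°N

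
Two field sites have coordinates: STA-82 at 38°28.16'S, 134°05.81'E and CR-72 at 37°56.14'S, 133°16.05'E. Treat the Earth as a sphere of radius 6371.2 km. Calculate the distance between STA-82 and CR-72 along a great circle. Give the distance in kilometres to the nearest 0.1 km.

STA-82: φ = -38.46933°, λ = +134.09683°
CR-72: φ = -37.93567°, λ = +133.26750°
Δφ = 0.5337°,  Δλ = -0.8293°
a = sin²(Δφ/2) + cos φ₁ cos φ₂ sin²(Δλ/2) = 0.000054
c = 2·arcsin(√a) = 0.014701 rad = 0.8423°
d = R·c = 6371.2 × 0.014701 = 93.7 km

93.7 km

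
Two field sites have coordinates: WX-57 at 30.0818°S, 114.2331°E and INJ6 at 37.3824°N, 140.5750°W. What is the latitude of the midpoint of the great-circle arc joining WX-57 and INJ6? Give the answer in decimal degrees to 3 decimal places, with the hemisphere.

5.986°N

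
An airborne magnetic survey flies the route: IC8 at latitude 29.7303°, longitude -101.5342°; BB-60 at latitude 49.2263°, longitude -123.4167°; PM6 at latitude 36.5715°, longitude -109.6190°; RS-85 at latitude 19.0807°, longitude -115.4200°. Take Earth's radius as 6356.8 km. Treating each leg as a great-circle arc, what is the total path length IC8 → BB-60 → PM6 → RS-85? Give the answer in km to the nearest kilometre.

IC8→BB-60: c = 0.446869 rad, d = 2840.65 km
BB-60→PM6: c = 0.281741 rad, d = 1790.97 km
PM6→RS-85: c = 0.317950 rad, d = 2021.14 km
Total = 2840.65 + 1790.97 + 2021.14 = 6652.77 km

6653 km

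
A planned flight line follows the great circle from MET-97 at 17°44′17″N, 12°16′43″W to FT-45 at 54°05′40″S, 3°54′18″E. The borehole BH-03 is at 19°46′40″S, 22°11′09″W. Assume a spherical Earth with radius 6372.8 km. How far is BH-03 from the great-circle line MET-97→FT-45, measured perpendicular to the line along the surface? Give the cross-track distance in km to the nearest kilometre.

MET-97: φ = +17.73806°, λ = -12.27861°
FT-45: φ = -54.09444°, λ = +3.90500°
BH-03: φ = -19.77778°, λ = -22.18583°
δ₁₃ = central angle MET-97→BH-03 = 0.676419 rad  (haversine)
θ₁₃ = bearing MET-97→BH-03 = 194.989°,  θ₁₂ = bearing MET-97→FT-45 = 170.167°
dₓₜ = R·arcsin(sin δ₁₃ · sin(θ₁₃ − θ₁₂)) = 6372.8·arcsin(0.62600·sin(24.822°)) = 1694.637 km
|dₓₜ| = 1694.637 km

1695 km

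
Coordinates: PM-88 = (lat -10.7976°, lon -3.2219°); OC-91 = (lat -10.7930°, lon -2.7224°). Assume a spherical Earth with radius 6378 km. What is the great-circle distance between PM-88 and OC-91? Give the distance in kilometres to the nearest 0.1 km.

Δφ = 0.0046°,  Δλ = 0.4995°
a = sin²(Δφ/2) + cos φ₁ cos φ₂ sin²(Δλ/2) = 0.000018
c = 2·arcsin(√a) = 0.008564 rad = 0.4907°
d = R·c = 6378 × 0.008564 = 54.6 km

54.6 km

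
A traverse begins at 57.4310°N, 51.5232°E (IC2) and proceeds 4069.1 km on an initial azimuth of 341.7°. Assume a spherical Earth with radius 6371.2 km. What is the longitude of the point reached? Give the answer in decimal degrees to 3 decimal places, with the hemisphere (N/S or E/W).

δ = d/R = 4069.1/6371.2 = 0.638671 rad
φ₂ = arcsin(sin φ₁ cos δ + cos φ₁ sin δ cos θ)
   = arcsin(0.84274·0.80289 + 0.53831·0.59613·0.94943) = 78.90366°
λ₂ = λ₁ + atan2(sin θ sin δ cos φ₁, cos δ − sin φ₁ sin φ₂) = -51.92791°

51.928°W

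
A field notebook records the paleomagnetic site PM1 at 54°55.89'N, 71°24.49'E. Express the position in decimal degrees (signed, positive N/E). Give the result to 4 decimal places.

lat: 54.9315° N → +54.9315°
lon: 71.4082° E → +71.4082°

+54.9315°, +71.4082°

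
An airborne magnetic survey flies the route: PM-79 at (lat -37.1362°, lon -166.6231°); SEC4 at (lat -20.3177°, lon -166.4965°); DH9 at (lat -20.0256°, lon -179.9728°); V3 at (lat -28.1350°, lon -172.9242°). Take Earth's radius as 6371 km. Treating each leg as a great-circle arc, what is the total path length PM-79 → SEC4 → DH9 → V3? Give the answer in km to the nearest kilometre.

4427 km

PM-79→SEC4: c = 0.293545 rad, d = 1870.17 km
SEC4→DH9: c = 0.220777 rad, d = 1406.57 km
DH9→V3: c = 0.180584 rad, d = 1150.50 km
Total = 1870.17 + 1406.57 + 1150.50 = 4427.24 km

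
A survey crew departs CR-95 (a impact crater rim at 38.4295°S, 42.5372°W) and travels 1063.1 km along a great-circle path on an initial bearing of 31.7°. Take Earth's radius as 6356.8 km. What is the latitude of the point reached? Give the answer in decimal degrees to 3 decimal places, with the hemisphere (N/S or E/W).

30.128°S

δ = d/R = 1063.1/6356.8 = 0.167238 rad
φ₂ = arcsin(sin φ₁ cos δ + cos φ₁ sin δ cos θ)
   = arcsin(-0.62155·0.98605 + 0.78337·0.16646·0.85081) = -30.12801°
λ₂ = λ₁ + atan2(sin θ sin δ cos φ₁, cos δ − sin φ₁ sin φ₂) = -36.73283°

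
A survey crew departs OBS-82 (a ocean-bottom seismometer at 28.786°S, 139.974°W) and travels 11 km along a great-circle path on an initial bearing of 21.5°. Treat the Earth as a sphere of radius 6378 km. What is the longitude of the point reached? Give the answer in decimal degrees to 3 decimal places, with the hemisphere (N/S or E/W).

δ = d/R = 11/6378 = 0.001725 rad
φ₂ = arcsin(sin φ₁ cos δ + cos φ₁ sin δ cos θ)
   = arcsin(-0.48154·1.00000 + 0.87642·0.00172·0.93042) = -28.69405°
λ₂ = λ₁ + atan2(sin θ sin δ cos φ₁, cos δ − sin φ₁ sin φ₂) = -139.93271°

139.933°W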